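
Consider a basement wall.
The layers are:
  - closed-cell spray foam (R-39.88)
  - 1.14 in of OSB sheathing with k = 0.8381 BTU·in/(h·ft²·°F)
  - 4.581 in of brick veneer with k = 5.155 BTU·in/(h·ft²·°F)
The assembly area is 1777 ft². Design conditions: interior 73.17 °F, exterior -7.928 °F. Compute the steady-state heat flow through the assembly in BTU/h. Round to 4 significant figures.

3421 BTU/h

1.14/0.8381 = 1.3602
4.581/5.155 = 0.88865
R_total = 39.88 + 1.3602 + 0.88865 = 42.129 ft²·°F·h/BTU
Q = A·ΔT/R = 1777 × (73.17 − (-7.928)) / 42.129 = 3420.7 BTU/h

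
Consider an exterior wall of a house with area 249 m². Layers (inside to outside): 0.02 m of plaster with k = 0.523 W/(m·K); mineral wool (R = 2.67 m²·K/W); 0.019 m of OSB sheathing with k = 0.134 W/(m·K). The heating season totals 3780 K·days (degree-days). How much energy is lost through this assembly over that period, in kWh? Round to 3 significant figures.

0.02/0.523 = 0.03824
0.019/0.134 = 0.1418
R_total = 0.03824 + 2.67 + 0.1418 = 2.85 m²·K/W
E = A × HDD × 24 / R / 1000 = 249 × 3780 × 24 / 2.85 / 1000 = 7926 kWh

7930 kWh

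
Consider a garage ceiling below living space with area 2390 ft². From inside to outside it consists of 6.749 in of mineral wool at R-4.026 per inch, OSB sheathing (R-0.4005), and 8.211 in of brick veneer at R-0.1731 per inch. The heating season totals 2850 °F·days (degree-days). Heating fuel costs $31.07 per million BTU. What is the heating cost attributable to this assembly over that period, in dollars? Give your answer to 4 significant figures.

175.2 dollars

6.749 × 4.026 = 27.171
8.211 × 0.1731 = 1.4213
R_total = 27.171 + 0.4005 + 1.4213 = 28.993 ft²·°F·h/BTU
E = A × HDD × 24 / R = 2390 × 2850 × 24 / 28.993 = 5638400 BTU
Cost = 5638400/10⁶ × 31.07 = $175.19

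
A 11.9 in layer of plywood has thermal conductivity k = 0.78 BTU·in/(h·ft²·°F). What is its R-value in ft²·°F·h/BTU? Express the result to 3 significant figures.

R = L/k = 11.9/0.78 = 15.26 ft²·°F·h/BTU

15.3 ft²·°F·h/BTU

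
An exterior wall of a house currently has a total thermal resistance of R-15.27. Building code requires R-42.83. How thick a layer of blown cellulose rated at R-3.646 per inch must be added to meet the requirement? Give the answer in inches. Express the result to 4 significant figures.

7.559 in

ΔR = 42.83 − 15.27 = 27.56 ft²·°F·h/BTU
L = ΔR / (R/in) = 27.56/3.646 = 7.559 in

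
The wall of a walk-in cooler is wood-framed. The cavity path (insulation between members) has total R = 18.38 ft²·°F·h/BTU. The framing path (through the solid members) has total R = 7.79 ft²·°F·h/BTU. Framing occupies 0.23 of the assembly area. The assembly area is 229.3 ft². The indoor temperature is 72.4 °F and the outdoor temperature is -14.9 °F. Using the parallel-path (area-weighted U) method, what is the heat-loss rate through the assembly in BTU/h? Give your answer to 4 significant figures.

1430 BTU/h

U_eff = 0.77/18.38 + 0.23/7.79 = 0.041893 + 0.029525 = 0.071418
R_eff = 1/U_eff = 14.002 ft²·°F·h/BTU
Q = 229.3 × (72.4 − (-14.9)) / 14.002 = 1429.6 BTU/h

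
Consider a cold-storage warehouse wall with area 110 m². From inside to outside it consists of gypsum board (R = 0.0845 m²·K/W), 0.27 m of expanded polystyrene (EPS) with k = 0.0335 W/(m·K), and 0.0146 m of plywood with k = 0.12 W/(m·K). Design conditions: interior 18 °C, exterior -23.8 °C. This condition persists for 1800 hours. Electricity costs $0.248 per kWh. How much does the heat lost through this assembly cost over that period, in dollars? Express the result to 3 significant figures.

0.27/0.0335 = 8.06
0.0146/0.12 = 0.1217
R_total = 0.0845 + 8.06 + 0.1217 = 8.266 m²·K/W
Q = 110 × (18 − (-23.8)) / 8.266 = 556.3 W
E = 556.3 W × 1800 h / 1000 = 1001 kWh
Cost = 1001 × 0.248 = $248.3

248 dollars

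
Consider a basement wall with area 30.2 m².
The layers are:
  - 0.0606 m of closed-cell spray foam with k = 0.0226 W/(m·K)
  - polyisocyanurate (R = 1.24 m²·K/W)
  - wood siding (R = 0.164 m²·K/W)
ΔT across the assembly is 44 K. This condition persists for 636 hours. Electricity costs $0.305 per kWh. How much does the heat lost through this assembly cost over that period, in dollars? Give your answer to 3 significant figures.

0.0606/0.0226 = 2.681
R_total = 2.681 + 1.24 + 0.164 = 4.085 m²·K/W
Q = 30.2 × 44 / 4.085 = 325.3 W
E = 325.3 W × 636 h / 1000 = 206.9 kWh
Cost = 206.9 × 0.305 = $63.09

63.1 dollars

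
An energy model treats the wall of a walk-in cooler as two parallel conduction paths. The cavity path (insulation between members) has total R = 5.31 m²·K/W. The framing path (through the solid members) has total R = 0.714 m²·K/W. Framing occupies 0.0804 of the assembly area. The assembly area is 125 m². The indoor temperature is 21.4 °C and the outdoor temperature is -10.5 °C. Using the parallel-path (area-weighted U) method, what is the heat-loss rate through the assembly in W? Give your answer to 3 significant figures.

U_eff = 0.9196/5.31 + 0.0804/0.714 = 0.1732 + 0.1126 = 0.2858
R_eff = 1/U_eff = 3.499 m²·K/W
Q = 125 × (21.4 − (-10.5)) / 3.499 = 1140 W

1140 W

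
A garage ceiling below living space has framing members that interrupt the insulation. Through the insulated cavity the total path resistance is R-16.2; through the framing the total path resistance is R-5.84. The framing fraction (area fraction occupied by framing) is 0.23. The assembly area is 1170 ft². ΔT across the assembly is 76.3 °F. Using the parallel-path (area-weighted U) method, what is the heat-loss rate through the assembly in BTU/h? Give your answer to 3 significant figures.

U_eff = 0.77/16.2 + 0.23/5.84 = 0.04753 + 0.03938 = 0.08691
R_eff = 1/U_eff = 11.51 ft²·°F·h/BTU
Q = 1170 × 76.3 / 11.51 = 7759 BTU/h

7760 BTU/h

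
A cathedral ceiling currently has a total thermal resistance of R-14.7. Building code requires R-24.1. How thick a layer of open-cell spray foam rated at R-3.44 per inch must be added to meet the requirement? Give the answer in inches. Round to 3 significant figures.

2.73 in

ΔR = 24.1 − 14.7 = 9.4 ft²·°F·h/BTU
L = ΔR / (R/in) = 9.4/3.44 = 2.733 in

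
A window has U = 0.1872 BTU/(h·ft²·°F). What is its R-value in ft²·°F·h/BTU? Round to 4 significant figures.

R = 1/U = 1/0.1872 = 5.3419

5.342 ft²·°F·h/BTU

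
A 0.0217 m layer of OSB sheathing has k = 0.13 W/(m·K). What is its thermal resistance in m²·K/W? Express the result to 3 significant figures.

R = L/k = 0.0217/0.13 = 0.1669 m²·K/W

0.167 m²·K/W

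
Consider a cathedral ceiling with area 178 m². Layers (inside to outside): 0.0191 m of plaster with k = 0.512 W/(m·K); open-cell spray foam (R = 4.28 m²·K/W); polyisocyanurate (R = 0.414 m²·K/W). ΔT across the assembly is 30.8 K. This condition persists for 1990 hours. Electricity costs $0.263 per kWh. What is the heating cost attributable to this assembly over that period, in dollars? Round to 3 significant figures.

0.0191/0.512 = 0.0373
R_total = 0.0373 + 4.28 + 0.414 = 4.731 m²·K/W
Q = 178 × 30.8 / 4.731 = 1159 W
E = 1159 W × 1990 h / 1000 = 2306 kWh
Cost = 2306 × 0.263 = $606.5

606 dollars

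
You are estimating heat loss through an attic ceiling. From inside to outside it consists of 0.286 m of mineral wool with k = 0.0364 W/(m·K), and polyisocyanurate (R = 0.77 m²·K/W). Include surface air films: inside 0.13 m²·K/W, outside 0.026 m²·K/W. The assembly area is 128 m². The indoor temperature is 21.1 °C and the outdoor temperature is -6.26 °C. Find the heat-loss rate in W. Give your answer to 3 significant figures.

399 W

0.286/0.0364 = 7.857
R_total = 0.13 + 7.857 + 0.77 + 0.026 = 8.783 m²·K/W
Q = A·ΔT/R = 128 × (21.1 − (-6.26)) / 8.783 = 398.7 W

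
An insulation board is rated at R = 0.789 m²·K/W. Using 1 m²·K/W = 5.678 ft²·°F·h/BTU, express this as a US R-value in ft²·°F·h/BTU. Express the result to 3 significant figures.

R_US = 0.789 × 5.678 = 4.48

4.48 ft²·°F·h/BTU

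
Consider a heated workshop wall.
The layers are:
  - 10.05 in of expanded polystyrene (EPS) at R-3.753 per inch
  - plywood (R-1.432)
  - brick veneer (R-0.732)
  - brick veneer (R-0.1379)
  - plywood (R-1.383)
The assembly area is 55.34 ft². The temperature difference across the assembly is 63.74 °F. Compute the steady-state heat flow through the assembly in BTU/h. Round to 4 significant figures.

85.20 BTU/h

10.05 × 3.753 = 37.718
R_total = 37.718 + 1.432 + 0.732 + 0.1379 + 1.383 = 41.403 ft²·°F·h/BTU
Q = A·ΔT/R = 55.34 × 63.74 / 41.403 = 85.197 BTU/h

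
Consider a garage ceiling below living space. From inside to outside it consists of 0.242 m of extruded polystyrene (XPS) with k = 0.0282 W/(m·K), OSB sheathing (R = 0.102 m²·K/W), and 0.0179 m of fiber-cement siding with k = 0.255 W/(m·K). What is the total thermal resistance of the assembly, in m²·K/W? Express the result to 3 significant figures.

0.242/0.0282 = 8.582
0.0179/0.255 = 0.0702
R_total = 8.582 + 0.102 + 0.0702 = 8.754 m²·K/W

8.75 m²·K/W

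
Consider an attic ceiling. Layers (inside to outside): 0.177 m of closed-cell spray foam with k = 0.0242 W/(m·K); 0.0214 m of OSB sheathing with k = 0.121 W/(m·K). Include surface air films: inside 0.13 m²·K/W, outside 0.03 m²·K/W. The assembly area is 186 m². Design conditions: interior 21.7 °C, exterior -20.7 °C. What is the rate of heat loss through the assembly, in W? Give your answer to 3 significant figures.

1030 W

0.177/0.0242 = 7.314
0.0214/0.121 = 0.1769
R_total = 0.13 + 7.314 + 0.1769 + 0.03 = 7.651 m²·K/W
Q = A·ΔT/R = 186 × (21.7 − (-20.7)) / 7.651 = 1031 W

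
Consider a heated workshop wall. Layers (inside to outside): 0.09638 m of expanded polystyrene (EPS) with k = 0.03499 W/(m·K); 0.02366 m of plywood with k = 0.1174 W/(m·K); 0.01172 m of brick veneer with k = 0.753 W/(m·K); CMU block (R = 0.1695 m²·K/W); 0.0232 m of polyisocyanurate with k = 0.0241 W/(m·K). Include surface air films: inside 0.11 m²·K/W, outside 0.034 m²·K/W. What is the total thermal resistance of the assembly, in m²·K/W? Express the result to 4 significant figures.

0.09638/0.03499 = 2.7545
0.02366/0.1174 = 0.20153
0.01172/0.753 = 0.015564
0.0232/0.0241 = 0.96266
R_total = 0.11 + 2.7545 + 0.20153 + 0.015564 + 0.1695 + 0.96266 + 0.034 = 4.2478 m²·K/W

4.248 m²·K/W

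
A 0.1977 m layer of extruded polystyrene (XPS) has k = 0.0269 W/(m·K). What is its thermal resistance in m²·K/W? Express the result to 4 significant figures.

R = L/k = 0.1977/0.0269 = 7.3494 m²·K/W

7.349 m²·K/W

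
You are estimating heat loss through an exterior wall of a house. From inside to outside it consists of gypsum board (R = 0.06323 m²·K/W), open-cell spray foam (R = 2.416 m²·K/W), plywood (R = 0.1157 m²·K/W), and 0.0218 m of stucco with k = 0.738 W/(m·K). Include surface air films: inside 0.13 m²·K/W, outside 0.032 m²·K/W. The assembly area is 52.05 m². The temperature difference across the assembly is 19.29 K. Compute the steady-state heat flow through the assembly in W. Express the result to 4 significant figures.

0.0218/0.738 = 0.029539
R_total = 0.13 + 0.06323 + 2.416 + 0.1157 + 0.029539 + 0.032 = 2.7865 m²·K/W
Q = A·ΔT/R = 52.05 × 19.29 / 2.7865 = 360.33 W

360.3 W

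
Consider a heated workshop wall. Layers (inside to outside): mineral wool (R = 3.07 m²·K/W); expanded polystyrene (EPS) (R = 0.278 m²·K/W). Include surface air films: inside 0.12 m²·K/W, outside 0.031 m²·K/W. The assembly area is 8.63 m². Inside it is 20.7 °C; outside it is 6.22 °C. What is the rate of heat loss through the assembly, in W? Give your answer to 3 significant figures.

35.7 W

R_total = 0.12 + 3.07 + 0.278 + 0.031 = 3.499 m²·K/W
Q = A·ΔT/R = 8.63 × (20.7 − 6.22) / 3.499 = 35.71 W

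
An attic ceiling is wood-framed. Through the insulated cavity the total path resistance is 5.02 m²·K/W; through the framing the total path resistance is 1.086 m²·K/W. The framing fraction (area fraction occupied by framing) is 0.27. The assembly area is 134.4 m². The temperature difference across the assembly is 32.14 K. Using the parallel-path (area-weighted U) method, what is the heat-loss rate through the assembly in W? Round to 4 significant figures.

U_eff = 0.73/5.02 + 0.27/1.086 = 0.14542 + 0.24862 = 0.39404
R_eff = 1/U_eff = 2.5378 m²·K/W
Q = 134.4 × 32.14 / 2.5378 = 1702.1 W

1702 W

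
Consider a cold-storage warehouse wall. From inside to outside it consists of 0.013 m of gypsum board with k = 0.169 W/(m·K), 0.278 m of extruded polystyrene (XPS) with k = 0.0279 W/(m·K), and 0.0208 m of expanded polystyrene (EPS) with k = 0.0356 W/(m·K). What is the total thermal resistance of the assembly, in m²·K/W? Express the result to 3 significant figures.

0.013/0.169 = 0.07692
0.278/0.0279 = 9.964
0.0208/0.0356 = 0.5843
R_total = 0.07692 + 9.964 + 0.5843 = 10.63 m²·K/W

10.6 m²·K/W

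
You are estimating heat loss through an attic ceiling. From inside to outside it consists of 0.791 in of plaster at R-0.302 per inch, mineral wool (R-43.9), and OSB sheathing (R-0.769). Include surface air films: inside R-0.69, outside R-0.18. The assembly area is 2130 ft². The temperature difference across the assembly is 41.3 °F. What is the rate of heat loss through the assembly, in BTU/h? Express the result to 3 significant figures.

0.791 × 0.302 = 0.2389
R_total = 0.69 + 0.2389 + 43.9 + 0.769 + 0.18 = 45.78 ft²·°F·h/BTU
Q = A·ΔT/R = 2130 × 41.3 / 45.78 = 1922 BTU/h

1920 BTU/h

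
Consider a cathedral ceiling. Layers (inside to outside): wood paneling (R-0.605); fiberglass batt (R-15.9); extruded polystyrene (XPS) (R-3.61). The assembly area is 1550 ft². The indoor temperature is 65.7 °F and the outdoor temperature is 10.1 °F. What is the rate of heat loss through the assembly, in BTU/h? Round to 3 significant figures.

4280 BTU/h

R_total = 0.605 + 15.9 + 3.61 = 20.12 ft²·°F·h/BTU
Q = A·ΔT/R = 1550 × (65.7 − 10.1) / 20.12 = 4284 BTU/h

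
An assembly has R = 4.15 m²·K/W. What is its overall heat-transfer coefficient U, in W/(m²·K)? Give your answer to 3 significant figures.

0.241 W/(m²·K)

U = 1/R = 1/4.15 = 0.241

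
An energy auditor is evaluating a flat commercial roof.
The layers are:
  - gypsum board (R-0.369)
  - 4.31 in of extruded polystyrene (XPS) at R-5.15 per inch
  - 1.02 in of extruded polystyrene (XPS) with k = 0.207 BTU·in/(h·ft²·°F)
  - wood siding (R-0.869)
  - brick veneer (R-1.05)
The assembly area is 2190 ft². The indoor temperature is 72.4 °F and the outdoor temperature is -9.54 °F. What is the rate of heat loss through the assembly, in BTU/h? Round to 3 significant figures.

6100 BTU/h

4.31 × 5.15 = 22.2
1.02/0.207 = 4.928
R_total = 0.369 + 22.2 + 4.928 + 0.869 + 1.05 = 29.41 ft²·°F·h/BTU
Q = A·ΔT/R = 2190 × (72.4 − (-9.54)) / 29.41 = 6101 BTU/h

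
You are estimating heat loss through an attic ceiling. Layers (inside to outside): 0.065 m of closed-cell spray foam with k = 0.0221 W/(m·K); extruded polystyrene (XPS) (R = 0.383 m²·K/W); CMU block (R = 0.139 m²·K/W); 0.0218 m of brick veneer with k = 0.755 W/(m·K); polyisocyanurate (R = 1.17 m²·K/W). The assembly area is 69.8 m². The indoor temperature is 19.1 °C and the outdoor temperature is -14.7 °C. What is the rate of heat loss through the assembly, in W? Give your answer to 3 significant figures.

506 W

0.065/0.0221 = 2.941
0.0218/0.755 = 0.02887
R_total = 2.941 + 0.383 + 0.139 + 0.02887 + 1.17 = 4.662 m²·K/W
Q = A·ΔT/R = 69.8 × (19.1 − (-14.7)) / 4.662 = 506.1 W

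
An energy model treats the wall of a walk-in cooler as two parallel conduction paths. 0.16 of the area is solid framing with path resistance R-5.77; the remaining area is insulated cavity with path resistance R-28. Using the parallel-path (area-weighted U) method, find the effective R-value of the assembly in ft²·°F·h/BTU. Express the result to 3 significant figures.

17.3 ft²·°F·h/BTU

U_eff = 0.84/28 + 0.16/5.77 = 0.03 + 0.02773 = 0.05773
R_eff = 1/U_eff = 17.32 ft²·°F·h/BTU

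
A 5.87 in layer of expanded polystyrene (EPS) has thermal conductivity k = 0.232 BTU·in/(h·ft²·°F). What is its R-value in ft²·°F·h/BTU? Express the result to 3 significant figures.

25.3 ft²·°F·h/BTU

R = L/k = 5.87/0.232 = 25.3 ft²·°F·h/BTU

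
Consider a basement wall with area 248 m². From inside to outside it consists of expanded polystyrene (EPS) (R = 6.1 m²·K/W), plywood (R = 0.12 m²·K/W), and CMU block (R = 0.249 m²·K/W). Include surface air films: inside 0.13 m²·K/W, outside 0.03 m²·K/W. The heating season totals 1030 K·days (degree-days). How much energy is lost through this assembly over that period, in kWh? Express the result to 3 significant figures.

925 kWh

R_total = 0.13 + 6.1 + 0.12 + 0.249 + 0.03 = 6.629 m²·K/W
E = A × HDD × 24 / R / 1000 = 248 × 1030 × 24 / 6.629 / 1000 = 924.8 kWh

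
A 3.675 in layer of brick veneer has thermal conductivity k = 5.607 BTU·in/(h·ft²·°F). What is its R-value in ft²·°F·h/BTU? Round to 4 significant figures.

R = L/k = 3.675/5.607 = 0.65543 ft²·°F·h/BTU

0.6554 ft²·°F·h/BTU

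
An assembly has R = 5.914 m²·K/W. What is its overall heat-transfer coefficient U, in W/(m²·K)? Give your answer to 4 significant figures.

0.1691 W/(m²·K)

U = 1/R = 1/5.914 = 0.16909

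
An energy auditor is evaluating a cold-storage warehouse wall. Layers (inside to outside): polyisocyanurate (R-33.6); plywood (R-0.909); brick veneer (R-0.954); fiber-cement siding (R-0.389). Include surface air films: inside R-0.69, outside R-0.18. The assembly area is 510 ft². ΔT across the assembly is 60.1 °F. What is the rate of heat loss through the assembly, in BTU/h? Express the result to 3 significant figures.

R_total = 0.69 + 33.6 + 0.909 + 0.954 + 0.389 + 0.18 = 36.72 ft²·°F·h/BTU
Q = A·ΔT/R = 510 × 60.1 / 36.72 = 834.7 BTU/h

835 BTU/h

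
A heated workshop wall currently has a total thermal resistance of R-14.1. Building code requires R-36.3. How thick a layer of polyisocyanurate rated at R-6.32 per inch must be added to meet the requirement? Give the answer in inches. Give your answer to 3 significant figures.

ΔR = 36.3 − 14.1 = 22.2 ft²·°F·h/BTU
L = ΔR / (R/in) = 22.2/6.32 = 3.513 in

3.51 in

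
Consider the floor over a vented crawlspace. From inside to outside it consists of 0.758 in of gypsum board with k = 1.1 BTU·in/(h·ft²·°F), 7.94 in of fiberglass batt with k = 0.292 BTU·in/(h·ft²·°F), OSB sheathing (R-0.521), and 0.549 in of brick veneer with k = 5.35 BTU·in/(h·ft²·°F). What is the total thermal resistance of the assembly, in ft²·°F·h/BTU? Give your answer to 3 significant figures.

28.5 ft²·°F·h/BTU

0.758/1.1 = 0.6891
7.94/0.292 = 27.19
0.549/5.35 = 0.1026
R_total = 0.6891 + 27.19 + 0.521 + 0.1026 = 28.5 ft²·°F·h/BTU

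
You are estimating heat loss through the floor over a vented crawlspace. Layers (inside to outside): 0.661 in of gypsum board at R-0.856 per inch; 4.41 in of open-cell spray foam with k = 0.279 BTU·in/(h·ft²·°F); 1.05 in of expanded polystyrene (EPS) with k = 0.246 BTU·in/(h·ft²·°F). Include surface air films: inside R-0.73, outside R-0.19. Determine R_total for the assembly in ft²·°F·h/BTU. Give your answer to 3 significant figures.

21.6 ft²·°F·h/BTU

0.661 × 0.856 = 0.5658
4.41/0.279 = 15.81
1.05/0.246 = 4.268
R_total = 0.73 + 0.5658 + 15.81 + 4.268 + 0.19 = 21.56 ft²·°F·h/BTU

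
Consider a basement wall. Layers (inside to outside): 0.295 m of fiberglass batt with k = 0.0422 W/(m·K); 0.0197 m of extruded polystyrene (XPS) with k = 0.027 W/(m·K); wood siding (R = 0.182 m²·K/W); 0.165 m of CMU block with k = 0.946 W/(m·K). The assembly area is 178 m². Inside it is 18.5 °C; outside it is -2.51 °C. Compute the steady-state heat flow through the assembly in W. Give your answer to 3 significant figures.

463 W

0.295/0.0422 = 6.991
0.0197/0.027 = 0.7296
0.165/0.946 = 0.1744
R_total = 6.991 + 0.7296 + 0.182 + 0.1744 = 8.077 m²·K/W
Q = A·ΔT/R = 178 × (18.5 − (-2.51)) / 8.077 = 463 W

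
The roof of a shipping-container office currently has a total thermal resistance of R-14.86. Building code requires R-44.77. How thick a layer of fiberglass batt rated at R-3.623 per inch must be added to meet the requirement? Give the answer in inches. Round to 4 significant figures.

ΔR = 44.77 − 14.86 = 29.91 ft²·°F·h/BTU
L = ΔR / (R/in) = 29.91/3.623 = 8.2556 in

8.256 in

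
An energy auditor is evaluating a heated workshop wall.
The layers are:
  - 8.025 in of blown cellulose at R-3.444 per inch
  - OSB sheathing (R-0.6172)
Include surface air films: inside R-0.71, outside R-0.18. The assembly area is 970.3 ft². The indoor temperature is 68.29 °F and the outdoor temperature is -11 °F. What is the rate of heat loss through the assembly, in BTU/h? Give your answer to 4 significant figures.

8.025 × 3.444 = 27.638
R_total = 0.71 + 27.638 + 0.6172 + 0.18 = 29.145 ft²·°F·h/BTU
Q = A·ΔT/R = 970.3 × (68.29 − (-11)) / 29.145 = 2639.7 BTU/h

2640 BTU/h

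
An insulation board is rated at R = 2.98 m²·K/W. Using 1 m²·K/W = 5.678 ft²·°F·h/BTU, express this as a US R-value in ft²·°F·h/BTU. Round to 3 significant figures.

16.9 ft²·°F·h/BTU

R_US = 2.98 × 5.678 = 16.92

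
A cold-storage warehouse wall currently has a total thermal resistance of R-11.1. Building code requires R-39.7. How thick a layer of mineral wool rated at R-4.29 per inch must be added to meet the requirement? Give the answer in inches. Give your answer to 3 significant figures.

ΔR = 39.7 − 11.1 = 28.6 ft²·°F·h/BTU
L = ΔR / (R/in) = 28.6/4.29 = 6.667 in

6.67 in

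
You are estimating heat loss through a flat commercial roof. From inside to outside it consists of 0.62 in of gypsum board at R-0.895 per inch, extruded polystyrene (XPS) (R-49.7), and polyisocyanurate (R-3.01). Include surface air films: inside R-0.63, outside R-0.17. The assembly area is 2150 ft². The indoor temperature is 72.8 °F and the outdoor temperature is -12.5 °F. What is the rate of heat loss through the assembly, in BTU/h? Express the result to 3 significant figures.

3390 BTU/h

0.62 × 0.895 = 0.5549
R_total = 0.63 + 0.5549 + 49.7 + 3.01 + 0.17 = 54.06 ft²·°F·h/BTU
Q = A·ΔT/R = 2150 × (72.8 − (-12.5)) / 54.06 = 3392 BTU/h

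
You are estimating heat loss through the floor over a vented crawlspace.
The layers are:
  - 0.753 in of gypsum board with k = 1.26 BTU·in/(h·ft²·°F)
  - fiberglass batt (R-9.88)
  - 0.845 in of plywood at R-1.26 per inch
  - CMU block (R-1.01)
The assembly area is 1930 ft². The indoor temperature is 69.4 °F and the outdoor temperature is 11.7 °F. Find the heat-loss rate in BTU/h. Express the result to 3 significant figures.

0.753/1.26 = 0.5976
0.845 × 1.26 = 1.065
R_total = 0.5976 + 9.88 + 1.065 + 1.01 = 12.55 ft²·°F·h/BTU
Q = A·ΔT/R = 1930 × (69.4 − 11.7) / 12.55 = 8872 BTU/h

8870 BTU/h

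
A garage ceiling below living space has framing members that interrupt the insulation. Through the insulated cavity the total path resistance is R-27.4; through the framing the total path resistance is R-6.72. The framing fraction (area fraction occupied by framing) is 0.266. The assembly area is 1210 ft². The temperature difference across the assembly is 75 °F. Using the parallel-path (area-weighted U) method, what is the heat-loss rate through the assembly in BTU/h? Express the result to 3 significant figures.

6020 BTU/h

U_eff = 0.734/27.4 + 0.266/6.72 = 0.02679 + 0.03958 = 0.06637
R_eff = 1/U_eff = 15.07 ft²·°F·h/BTU
Q = 1210 × 75 / 15.07 = 6023 BTU/h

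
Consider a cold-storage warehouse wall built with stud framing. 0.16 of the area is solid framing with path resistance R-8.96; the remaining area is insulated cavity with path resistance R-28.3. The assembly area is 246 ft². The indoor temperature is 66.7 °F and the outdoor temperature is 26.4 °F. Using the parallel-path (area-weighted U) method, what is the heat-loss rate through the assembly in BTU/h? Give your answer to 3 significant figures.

471 BTU/h

U_eff = 0.84/28.3 + 0.16/8.96 = 0.02968 + 0.01786 = 0.04754
R_eff = 1/U_eff = 21.04 ft²·°F·h/BTU
Q = 246 × (66.7 − 26.4) / 21.04 = 471.3 BTU/h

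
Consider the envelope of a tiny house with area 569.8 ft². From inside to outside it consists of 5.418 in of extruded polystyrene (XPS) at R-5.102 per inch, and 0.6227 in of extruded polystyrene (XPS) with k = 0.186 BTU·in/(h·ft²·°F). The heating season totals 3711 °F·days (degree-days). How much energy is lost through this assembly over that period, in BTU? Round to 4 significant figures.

5.418 × 5.102 = 27.643
0.6227/0.186 = 3.3478
R_total = 27.643 + 3.3478 = 30.99 ft²·°F·h/BTU
E = A × HDD × 24 / R = 569.8 × 3711 × 24 / 30.99 = 1637600 BTU

1638000 BTU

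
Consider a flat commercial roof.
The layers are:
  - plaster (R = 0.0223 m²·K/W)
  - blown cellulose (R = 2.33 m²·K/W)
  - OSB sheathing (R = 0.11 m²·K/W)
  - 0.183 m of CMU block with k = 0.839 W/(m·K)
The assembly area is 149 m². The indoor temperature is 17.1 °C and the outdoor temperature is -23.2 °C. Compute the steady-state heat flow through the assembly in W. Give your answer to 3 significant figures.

2240 W

0.183/0.839 = 0.2181
R_total = 0.0223 + 2.33 + 0.11 + 0.2181 = 2.68 m²·K/W
Q = A·ΔT/R = 149 × (17.1 − (-23.2)) / 2.68 = 2240 W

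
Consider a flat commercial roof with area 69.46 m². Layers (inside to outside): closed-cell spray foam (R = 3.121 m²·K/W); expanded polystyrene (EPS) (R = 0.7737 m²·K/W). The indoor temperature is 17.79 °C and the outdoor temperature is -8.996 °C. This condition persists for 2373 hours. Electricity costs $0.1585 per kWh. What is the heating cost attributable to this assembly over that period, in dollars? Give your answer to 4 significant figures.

179.7 dollars

R_total = 3.121 + 0.7737 = 3.8947 m²·K/W
Q = 69.46 × (17.79 − (-8.996)) / 3.8947 = 477.71 W
E = 477.71 W × 2373 h / 1000 = 1133.6 kWh
Cost = 1133.6 × 0.1585 = $179.68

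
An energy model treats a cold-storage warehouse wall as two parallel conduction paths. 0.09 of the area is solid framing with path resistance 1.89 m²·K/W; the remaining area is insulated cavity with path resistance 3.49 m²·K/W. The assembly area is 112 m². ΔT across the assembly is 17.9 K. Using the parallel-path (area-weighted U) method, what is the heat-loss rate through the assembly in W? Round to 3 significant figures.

U_eff = 0.91/3.49 + 0.09/1.89 = 0.2607 + 0.04762 = 0.3084
R_eff = 1/U_eff = 3.243 m²·K/W
Q = 112 × 17.9 / 3.243 = 618.2 W

618 W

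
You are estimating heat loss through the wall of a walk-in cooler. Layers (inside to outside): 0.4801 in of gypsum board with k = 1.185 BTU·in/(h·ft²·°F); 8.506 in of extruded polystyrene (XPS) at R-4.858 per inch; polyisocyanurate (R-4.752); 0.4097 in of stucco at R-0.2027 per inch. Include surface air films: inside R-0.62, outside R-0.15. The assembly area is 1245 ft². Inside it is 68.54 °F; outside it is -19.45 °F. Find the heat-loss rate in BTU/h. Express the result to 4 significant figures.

0.4801/1.185 = 0.40515
8.506 × 4.858 = 41.322
0.4097 × 0.2027 = 0.083046
R_total = 0.62 + 0.40515 + 41.322 + 4.752 + 0.083046 + 0.15 = 47.332 ft²·°F·h/BTU
Q = A·ΔT/R = 1245 × (68.54 − (-19.45)) / 47.332 = 2314.4 BTU/h

2314 BTU/h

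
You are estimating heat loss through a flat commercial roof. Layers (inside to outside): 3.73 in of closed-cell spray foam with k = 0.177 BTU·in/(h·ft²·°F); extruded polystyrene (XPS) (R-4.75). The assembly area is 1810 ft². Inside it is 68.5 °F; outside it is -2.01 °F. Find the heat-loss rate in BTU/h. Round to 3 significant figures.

4940 BTU/h

3.73/0.177 = 21.07
R_total = 21.07 + 4.75 = 25.82 ft²·°F·h/BTU
Q = A·ΔT/R = 1810 × (68.5 − (-2.01)) / 25.82 = 4942 BTU/h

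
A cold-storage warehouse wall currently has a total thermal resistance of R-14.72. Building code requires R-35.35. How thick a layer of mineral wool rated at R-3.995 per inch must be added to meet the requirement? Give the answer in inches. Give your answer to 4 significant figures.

ΔR = 35.35 − 14.72 = 20.63 ft²·°F·h/BTU
L = ΔR / (R/in) = 20.63/3.995 = 5.164 in

5.164 in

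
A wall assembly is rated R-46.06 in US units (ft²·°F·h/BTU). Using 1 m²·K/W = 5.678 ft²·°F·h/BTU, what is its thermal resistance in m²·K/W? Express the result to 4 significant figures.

8.112 m²·K/W

R_SI = 46.06/5.678 = 8.112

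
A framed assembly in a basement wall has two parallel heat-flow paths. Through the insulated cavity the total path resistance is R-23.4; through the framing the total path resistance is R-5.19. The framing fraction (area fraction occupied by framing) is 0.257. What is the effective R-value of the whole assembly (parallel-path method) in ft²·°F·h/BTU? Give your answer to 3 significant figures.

U_eff = 0.743/23.4 + 0.257/5.19 = 0.03175 + 0.04952 = 0.08127
R_eff = 1/U_eff = 12.3 ft²·°F·h/BTU

12.3 ft²·°F·h/BTU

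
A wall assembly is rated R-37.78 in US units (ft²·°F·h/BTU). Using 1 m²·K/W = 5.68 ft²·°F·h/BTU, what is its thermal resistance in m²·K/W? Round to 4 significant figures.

R_SI = 37.78/5.68 = 6.6514

6.651 m²·K/W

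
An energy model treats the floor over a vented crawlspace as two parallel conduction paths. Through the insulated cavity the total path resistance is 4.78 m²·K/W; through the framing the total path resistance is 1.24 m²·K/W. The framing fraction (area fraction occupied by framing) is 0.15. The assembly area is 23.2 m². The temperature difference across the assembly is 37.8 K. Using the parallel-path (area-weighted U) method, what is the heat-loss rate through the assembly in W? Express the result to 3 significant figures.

U_eff = 0.85/4.78 + 0.15/1.24 = 0.1778 + 0.121 = 0.2988
R_eff = 1/U_eff = 3.347 m²·K/W
Q = 23.2 × 37.8 / 3.347 = 262 W

262 W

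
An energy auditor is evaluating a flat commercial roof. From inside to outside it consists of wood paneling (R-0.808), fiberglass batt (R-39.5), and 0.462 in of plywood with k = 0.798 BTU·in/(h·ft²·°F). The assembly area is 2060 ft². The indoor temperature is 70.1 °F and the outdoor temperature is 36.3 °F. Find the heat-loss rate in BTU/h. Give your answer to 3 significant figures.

0.462/0.798 = 0.5789
R_total = 0.808 + 39.5 + 0.5789 = 40.89 ft²·°F·h/BTU
Q = A·ΔT/R = 2060 × (70.1 − 36.3) / 40.89 = 1703 BTU/h

1700 BTU/h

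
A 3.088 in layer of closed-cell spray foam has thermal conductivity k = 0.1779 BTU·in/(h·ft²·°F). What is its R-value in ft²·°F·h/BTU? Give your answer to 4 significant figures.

R = L/k = 3.088/0.1779 = 17.358 ft²·°F·h/BTU

17.36 ft²·°F·h/BTU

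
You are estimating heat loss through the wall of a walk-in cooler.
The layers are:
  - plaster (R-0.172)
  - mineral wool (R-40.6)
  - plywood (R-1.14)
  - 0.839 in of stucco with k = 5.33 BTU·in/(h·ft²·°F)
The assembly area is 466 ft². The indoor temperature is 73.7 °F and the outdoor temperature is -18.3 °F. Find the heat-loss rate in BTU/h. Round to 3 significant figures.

1020 BTU/h

0.839/5.33 = 0.1574
R_total = 0.172 + 40.6 + 1.14 + 0.1574 = 42.07 ft²·°F·h/BTU
Q = A·ΔT/R = 466 × (73.7 − (-18.3)) / 42.07 = 1019 BTU/h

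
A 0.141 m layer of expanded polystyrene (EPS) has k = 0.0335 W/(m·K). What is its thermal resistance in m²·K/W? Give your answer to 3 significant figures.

R = L/k = 0.141/0.0335 = 4.209 m²·K/W

4.21 m²·K/W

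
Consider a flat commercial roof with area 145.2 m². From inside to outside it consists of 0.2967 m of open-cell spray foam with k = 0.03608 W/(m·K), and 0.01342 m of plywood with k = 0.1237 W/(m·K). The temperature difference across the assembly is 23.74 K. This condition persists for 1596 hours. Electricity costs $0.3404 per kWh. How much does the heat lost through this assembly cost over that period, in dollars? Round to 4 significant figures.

224.8 dollars

0.2967/0.03608 = 8.2234
0.01342/0.1237 = 0.10849
R_total = 8.2234 + 0.10849 = 8.3319 m²·K/W
Q = 145.2 × 23.74 / 8.3319 = 413.72 W
E = 413.72 W × 1596 h / 1000 = 660.29 kWh
Cost = 660.29 × 0.3404 = $224.76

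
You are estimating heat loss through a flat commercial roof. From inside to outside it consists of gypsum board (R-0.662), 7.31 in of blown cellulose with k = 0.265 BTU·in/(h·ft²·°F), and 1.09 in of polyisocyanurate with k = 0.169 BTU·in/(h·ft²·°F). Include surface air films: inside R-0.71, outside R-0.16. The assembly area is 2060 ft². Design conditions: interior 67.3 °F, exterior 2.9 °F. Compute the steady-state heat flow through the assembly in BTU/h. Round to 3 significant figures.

3730 BTU/h

7.31/0.265 = 27.58
1.09/0.169 = 6.45
R_total = 0.71 + 0.662 + 27.58 + 6.45 + 0.16 = 35.57 ft²·°F·h/BTU
Q = A·ΔT/R = 2060 × (67.3 − 2.9) / 35.57 = 3730 BTU/h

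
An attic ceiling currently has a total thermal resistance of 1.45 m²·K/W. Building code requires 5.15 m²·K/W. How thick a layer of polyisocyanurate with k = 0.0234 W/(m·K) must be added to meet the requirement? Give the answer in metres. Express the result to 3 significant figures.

0.0866 m

ΔR = 5.15 − 1.45 = 3.7 m²·K/W
L = ΔR × k = 3.7 × 0.0234 = 0.08658 m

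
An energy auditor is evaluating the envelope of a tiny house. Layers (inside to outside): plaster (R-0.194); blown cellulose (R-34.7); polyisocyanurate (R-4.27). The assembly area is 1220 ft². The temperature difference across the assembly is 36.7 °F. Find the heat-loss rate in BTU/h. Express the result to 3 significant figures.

1140 BTU/h

R_total = 0.194 + 34.7 + 4.27 = 39.16 ft²·°F·h/BTU
Q = A·ΔT/R = 1220 × 36.7 / 39.16 = 1143 BTU/h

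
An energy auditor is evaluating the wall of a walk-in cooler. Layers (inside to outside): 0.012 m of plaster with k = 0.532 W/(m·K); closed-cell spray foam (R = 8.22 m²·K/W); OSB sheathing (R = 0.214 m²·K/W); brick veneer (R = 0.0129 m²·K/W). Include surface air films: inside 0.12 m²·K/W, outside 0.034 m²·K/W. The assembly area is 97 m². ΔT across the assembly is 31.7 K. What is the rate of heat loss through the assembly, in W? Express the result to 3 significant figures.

357 W

0.012/0.532 = 0.02256
R_total = 0.12 + 0.02256 + 8.22 + 0.214 + 0.0129 + 0.034 = 8.623 m²·K/W
Q = A·ΔT/R = 97 × 31.7 / 8.623 = 356.6 W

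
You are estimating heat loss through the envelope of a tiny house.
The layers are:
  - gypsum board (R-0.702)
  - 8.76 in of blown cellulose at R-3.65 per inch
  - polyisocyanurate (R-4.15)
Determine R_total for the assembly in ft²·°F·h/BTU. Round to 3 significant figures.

36.8 ft²·°F·h/BTU

8.76 × 3.65 = 31.97
R_total = 0.702 + 31.97 + 4.15 = 36.83 ft²·°F·h/BTU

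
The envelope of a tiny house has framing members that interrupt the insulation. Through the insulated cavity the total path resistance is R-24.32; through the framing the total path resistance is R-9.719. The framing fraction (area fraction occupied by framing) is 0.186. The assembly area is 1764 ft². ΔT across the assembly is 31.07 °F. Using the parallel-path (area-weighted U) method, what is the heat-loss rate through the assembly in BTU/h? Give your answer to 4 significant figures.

2883 BTU/h

U_eff = 0.814/24.32 + 0.186/9.719 = 0.03347 + 0.019138 = 0.052608
R_eff = 1/U_eff = 19.008 ft²·°F·h/BTU
Q = 1764 × 31.07 / 19.008 = 2883.3 BTU/h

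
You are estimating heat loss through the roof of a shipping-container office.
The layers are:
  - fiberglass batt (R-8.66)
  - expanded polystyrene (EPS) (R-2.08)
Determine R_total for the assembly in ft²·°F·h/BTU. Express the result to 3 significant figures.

10.7 ft²·°F·h/BTU

R_total = 8.66 + 2.08 = 10.74 ft²·°F·h/BTU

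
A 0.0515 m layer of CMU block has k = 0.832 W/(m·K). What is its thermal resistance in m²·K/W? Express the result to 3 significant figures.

0.0619 m²·K/W

R = L/k = 0.0515/0.832 = 0.0619 m²·K/W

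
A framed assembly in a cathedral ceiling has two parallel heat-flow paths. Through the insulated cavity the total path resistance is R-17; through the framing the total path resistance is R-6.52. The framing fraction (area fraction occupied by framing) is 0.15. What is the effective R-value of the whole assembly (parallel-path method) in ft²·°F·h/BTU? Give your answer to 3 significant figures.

U_eff = 0.85/17 + 0.15/6.52 = 0.05 + 0.02301 = 0.07301
R_eff = 1/U_eff = 13.7 ft²·°F·h/BTU

13.7 ft²·°F·h/BTU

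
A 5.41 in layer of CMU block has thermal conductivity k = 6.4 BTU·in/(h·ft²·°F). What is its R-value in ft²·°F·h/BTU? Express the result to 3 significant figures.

0.845 ft²·°F·h/BTU

R = L/k = 5.41/6.4 = 0.8453 ft²·°F·h/BTU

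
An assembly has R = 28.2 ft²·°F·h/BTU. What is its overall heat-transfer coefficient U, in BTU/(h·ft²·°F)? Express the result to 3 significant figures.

0.0355 BTU/(h·ft²·°F)

U = 1/R = 1/28.2 = 0.03546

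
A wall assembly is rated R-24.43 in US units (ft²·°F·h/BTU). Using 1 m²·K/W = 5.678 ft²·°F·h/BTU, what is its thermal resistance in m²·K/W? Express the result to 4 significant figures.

4.303 m²·K/W

R_SI = 24.43/5.678 = 4.3026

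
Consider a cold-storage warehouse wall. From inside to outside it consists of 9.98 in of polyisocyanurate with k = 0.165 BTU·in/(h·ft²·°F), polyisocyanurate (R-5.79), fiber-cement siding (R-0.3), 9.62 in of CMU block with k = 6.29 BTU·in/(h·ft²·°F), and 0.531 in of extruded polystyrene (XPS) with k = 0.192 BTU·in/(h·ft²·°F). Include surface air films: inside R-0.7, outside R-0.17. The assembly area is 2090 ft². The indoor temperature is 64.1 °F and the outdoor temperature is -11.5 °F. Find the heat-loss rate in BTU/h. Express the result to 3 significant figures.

2200 BTU/h

9.98/0.165 = 60.48
9.62/6.29 = 1.529
0.531/0.192 = 2.766
R_total = 0.7 + 60.48 + 5.79 + 0.3 + 1.529 + 2.766 + 0.17 = 71.74 ft²·°F·h/BTU
Q = A·ΔT/R = 2090 × (64.1 − (-11.5)) / 71.74 = 2202 BTU/h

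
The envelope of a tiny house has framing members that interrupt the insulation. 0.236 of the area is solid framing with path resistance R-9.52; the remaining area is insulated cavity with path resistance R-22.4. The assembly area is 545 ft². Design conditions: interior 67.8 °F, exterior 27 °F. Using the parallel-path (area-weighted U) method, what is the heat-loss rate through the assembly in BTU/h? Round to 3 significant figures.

U_eff = 0.764/22.4 + 0.236/9.52 = 0.03411 + 0.02479 = 0.0589
R_eff = 1/U_eff = 16.98 ft²·°F·h/BTU
Q = 545 × (67.8 − 27) / 16.98 = 1310 BTU/h

1310 BTU/h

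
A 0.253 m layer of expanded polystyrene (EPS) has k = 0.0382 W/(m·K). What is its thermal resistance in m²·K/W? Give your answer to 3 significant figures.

6.62 m²·K/W

R = L/k = 0.253/0.0382 = 6.623 m²·K/W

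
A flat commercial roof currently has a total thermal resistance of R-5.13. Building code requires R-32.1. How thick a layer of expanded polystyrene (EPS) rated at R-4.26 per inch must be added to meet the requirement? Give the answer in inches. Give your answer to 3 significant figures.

6.33 in

ΔR = 32.1 − 5.13 = 26.97 ft²·°F·h/BTU
L = ΔR / (R/in) = 26.97/4.26 = 6.331 in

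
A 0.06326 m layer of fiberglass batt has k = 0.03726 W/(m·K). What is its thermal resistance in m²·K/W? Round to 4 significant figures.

1.698 m²·K/W

R = L/k = 0.06326/0.03726 = 1.6978 m²·K/W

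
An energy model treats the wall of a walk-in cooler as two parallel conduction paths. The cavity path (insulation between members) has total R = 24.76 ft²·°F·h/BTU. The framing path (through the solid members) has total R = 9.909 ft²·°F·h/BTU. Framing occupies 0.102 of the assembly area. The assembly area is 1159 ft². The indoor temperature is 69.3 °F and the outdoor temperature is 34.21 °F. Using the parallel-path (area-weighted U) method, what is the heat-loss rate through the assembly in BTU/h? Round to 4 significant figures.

1894 BTU/h

U_eff = 0.898/24.76 + 0.102/9.909 = 0.036268 + 0.010294 = 0.046562
R_eff = 1/U_eff = 21.477 ft²·°F·h/BTU
Q = 1159 × (69.3 − 34.21) / 21.477 = 1893.6 BTU/h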